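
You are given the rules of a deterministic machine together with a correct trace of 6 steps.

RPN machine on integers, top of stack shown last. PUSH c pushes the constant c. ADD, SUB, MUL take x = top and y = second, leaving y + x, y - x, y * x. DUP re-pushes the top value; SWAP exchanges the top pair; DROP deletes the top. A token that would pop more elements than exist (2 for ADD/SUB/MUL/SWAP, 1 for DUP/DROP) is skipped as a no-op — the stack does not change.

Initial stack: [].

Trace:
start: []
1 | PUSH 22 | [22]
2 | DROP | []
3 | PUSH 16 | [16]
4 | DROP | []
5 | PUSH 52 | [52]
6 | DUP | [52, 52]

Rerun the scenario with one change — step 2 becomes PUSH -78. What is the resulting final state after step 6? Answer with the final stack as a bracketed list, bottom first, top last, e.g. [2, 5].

(re-executing from step 2 with the substitution; state before step 2: [22])
2 | PUSH -78 | [22, -78]
3 | PUSH 16 | [22, -78, 16]
4 | DROP | [22, -78]
5 | PUSH 52 | [22, -78, 52]
6 | DUP | [22, -78, 52, 52]

[22, -78, 52, 52]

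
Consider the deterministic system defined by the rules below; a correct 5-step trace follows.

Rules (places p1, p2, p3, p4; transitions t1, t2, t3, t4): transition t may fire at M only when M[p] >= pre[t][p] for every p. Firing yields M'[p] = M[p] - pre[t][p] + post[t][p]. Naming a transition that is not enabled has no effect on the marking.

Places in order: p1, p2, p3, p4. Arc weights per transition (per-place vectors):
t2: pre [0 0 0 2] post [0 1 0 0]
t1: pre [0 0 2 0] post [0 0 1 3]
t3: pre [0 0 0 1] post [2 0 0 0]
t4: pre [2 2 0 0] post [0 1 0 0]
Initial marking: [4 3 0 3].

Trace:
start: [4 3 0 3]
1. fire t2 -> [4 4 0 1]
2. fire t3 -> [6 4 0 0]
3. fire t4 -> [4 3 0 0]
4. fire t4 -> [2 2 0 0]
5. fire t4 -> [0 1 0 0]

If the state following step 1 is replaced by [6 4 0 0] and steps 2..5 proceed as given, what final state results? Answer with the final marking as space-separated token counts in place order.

0 1 0 0

state after step 1 := [6 4 0 0]
2. fire t3 -> [6 4 0 0]
3. fire t4 -> [4 3 0 0]
4. fire t4 -> [2 2 0 0]
5. fire t4 -> [0 1 0 0]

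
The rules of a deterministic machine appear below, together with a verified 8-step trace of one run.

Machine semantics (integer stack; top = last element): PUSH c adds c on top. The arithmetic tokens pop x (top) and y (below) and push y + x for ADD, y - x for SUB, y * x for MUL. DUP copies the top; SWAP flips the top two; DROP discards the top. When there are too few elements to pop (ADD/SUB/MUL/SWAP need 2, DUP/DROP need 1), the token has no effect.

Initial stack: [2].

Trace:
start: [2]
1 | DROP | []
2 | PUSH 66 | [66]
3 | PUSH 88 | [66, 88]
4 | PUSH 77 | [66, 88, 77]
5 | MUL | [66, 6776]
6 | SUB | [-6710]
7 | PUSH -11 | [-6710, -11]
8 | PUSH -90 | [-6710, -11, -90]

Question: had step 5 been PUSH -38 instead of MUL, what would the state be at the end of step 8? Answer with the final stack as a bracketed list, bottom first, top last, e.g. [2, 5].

(re-executing from step 5 with the substitution; state before step 5: [66, 88, 77])
5 | PUSH -38 | [66, 88, 77, -38]
6 | SUB | [66, 88, 115]
7 | PUSH -11 | [66, 88, 115, -11]
8 | PUSH -90 | [66, 88, 115, -11, -90]

[66, 88, 115, -11, -90]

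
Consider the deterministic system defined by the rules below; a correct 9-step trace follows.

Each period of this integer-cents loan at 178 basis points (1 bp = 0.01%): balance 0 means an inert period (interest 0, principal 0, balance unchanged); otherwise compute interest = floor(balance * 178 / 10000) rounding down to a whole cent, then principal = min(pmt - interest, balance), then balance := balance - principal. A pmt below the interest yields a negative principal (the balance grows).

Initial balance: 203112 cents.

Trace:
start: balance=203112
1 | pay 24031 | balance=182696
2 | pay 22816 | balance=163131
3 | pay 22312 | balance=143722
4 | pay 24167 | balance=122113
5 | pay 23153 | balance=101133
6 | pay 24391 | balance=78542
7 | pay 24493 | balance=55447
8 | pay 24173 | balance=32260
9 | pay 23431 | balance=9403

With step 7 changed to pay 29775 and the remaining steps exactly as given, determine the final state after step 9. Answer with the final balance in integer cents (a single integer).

3931

(re-executing from step 7 with the substitution; state before step 7: balance=78542)
7 | pay 29775 | balance=50165
8 | pay 24173 | balance=26884
9 | pay 23431 | balance=3931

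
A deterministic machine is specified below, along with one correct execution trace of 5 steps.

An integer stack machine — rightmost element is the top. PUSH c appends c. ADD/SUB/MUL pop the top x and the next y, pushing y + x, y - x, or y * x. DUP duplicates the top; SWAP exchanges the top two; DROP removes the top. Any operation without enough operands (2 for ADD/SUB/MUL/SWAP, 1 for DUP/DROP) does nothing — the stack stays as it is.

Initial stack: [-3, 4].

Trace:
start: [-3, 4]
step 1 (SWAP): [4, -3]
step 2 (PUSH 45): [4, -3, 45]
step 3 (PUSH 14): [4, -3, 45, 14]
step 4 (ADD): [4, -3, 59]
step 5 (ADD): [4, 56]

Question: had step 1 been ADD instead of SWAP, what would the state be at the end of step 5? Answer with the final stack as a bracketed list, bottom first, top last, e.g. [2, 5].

[60]

(re-executing from step 1 with the substitution; state before step 1: [-3, 4])
step 1 (ADD): [1]
step 2 (PUSH 45): [1, 45]
step 3 (PUSH 14): [1, 45, 14]
step 4 (ADD): [1, 59]
step 5 (ADD): [60]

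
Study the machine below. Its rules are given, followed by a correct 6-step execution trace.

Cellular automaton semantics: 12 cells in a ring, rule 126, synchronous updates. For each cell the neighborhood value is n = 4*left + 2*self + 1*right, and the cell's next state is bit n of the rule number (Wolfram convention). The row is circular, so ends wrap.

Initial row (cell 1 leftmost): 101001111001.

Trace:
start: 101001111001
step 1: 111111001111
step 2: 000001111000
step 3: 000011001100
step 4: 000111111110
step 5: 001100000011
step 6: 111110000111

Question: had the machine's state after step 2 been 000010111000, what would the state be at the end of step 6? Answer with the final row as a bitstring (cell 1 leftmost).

state after step 2 := 000010111000
step 3: 000111101100
step 4: 001100111110
step 5: 011111100011
step 6: 110000110111

110000110111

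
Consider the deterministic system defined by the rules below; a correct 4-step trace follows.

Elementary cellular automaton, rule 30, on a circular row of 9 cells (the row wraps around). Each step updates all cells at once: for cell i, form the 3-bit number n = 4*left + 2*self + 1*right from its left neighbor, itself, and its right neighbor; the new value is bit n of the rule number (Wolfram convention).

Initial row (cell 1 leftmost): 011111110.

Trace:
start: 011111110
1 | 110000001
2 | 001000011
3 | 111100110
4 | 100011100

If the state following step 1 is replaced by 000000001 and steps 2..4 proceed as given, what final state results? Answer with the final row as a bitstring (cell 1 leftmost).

111001101

state after step 1 := 000000001
2 | 100000011
3 | 010000110
4 | 111001101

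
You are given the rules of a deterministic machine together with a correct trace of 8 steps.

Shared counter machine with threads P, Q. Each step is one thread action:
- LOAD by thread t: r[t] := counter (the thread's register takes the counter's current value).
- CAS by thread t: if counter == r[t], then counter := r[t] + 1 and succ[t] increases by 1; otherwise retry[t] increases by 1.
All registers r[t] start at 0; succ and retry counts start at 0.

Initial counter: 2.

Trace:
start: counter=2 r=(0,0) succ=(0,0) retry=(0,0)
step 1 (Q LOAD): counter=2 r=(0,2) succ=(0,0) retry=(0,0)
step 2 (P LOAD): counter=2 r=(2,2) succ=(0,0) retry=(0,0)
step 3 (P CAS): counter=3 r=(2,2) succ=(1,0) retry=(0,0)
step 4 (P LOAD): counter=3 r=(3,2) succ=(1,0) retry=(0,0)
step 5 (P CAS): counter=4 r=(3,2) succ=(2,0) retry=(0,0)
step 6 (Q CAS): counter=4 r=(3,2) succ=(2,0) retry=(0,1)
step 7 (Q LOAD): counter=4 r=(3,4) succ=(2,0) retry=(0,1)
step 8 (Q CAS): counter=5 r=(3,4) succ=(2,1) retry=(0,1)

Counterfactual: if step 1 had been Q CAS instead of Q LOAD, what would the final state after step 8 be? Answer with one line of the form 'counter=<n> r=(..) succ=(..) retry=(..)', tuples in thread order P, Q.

counter=5 r=(3,4) succ=(2,1) retry=(0,2)

(re-executing from step 1 with the substitution; state before step 1: counter=2 r=(0,0) succ=(0,0) retry=(0,0))
step 1 (Q CAS): counter=2 r=(0,0) succ=(0,0) retry=(0,1)
step 2 (P LOAD): counter=2 r=(2,0) succ=(0,0) retry=(0,1)
step 3 (P CAS): counter=3 r=(2,0) succ=(1,0) retry=(0,1)
step 4 (P LOAD): counter=3 r=(3,0) succ=(1,0) retry=(0,1)
step 5 (P CAS): counter=4 r=(3,0) succ=(2,0) retry=(0,1)
step 6 (Q CAS): counter=4 r=(3,0) succ=(2,0) retry=(0,2)
step 7 (Q LOAD): counter=4 r=(3,4) succ=(2,0) retry=(0,2)
step 8 (Q CAS): counter=5 r=(3,4) succ=(2,1) retry=(0,2)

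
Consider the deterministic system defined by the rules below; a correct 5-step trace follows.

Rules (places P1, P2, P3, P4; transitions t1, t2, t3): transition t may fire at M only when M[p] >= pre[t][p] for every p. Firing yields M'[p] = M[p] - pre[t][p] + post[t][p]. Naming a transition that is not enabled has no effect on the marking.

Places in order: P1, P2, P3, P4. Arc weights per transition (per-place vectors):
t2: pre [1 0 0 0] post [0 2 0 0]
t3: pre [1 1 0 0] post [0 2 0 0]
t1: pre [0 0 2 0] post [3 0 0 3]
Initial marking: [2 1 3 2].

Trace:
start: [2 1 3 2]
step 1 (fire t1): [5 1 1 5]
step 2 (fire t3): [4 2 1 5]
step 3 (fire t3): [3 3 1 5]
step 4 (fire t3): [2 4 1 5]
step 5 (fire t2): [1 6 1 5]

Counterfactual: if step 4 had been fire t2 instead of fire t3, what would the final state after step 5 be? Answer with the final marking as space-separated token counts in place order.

(re-executing from step 4 with the substitution; state before step 4: [3 3 1 5])
step 4 (fire t2): [2 5 1 5]
step 5 (fire t2): [1 7 1 5]

1 7 1 5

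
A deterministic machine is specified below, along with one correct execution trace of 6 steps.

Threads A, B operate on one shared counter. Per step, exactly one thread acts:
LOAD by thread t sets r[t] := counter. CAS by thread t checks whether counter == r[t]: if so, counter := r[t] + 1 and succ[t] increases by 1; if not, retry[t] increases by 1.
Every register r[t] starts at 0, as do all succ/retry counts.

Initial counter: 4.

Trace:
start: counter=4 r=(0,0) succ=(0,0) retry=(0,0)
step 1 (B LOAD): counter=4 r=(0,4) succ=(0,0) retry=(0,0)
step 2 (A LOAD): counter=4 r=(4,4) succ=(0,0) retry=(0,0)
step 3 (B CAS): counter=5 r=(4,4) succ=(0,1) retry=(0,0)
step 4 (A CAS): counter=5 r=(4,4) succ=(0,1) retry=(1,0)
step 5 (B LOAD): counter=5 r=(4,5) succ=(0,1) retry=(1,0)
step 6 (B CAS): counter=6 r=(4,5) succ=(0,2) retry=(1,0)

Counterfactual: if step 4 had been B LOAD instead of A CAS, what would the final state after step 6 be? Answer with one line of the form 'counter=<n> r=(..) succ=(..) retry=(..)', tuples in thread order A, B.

counter=6 r=(4,5) succ=(0,2) retry=(0,0)

(re-executing from step 4 with the substitution; state before step 4: counter=5 r=(4,4) succ=(0,1) retry=(0,0))
step 4 (B LOAD): counter=5 r=(4,5) succ=(0,1) retry=(0,0)
step 5 (B LOAD): counter=5 r=(4,5) succ=(0,1) retry=(0,0)
step 6 (B CAS): counter=6 r=(4,5) succ=(0,2) retry=(0,0)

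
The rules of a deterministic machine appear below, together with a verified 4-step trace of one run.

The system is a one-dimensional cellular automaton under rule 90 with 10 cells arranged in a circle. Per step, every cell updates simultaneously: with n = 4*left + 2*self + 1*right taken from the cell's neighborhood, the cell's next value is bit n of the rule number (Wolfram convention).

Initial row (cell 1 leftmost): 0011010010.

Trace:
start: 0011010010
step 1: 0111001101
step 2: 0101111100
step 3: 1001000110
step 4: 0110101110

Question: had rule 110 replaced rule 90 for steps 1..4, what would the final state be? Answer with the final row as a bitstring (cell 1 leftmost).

0101110110

(re-executing steps 1..4 under rule 110; state before step 1: 0011010010)
step 1: 0111110110
step 2: 1100011110
step 3: 1100110011
step 4: 0101110110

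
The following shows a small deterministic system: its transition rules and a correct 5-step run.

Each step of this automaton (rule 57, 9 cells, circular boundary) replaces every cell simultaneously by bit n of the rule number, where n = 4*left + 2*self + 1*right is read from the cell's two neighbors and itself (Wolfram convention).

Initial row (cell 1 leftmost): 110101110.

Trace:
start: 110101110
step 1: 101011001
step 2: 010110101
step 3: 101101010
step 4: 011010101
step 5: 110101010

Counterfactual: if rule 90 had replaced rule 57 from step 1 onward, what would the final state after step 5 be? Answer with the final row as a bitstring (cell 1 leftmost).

(re-executing steps 1..5 under rule 90; state before step 1: 110101110)
step 1: 110001010
step 2: 111010000
step 3: 101001001
step 4: 100110111
step 5: 111110100

111110100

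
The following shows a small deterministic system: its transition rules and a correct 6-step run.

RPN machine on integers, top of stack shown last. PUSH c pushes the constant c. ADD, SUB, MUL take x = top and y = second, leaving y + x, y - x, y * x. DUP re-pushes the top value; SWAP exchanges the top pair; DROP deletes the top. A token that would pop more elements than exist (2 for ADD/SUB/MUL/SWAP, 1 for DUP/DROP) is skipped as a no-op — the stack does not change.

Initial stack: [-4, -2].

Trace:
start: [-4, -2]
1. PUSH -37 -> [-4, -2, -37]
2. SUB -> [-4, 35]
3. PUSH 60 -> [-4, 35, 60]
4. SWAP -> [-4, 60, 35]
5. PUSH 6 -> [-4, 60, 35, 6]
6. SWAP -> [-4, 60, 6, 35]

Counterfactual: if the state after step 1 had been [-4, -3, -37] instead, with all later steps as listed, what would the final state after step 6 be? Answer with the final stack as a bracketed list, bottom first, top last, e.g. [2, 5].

state after step 1 := [-4, -3, -37]
2. SUB -> [-4, 34]
3. PUSH 60 -> [-4, 34, 60]
4. SWAP -> [-4, 60, 34]
5. PUSH 6 -> [-4, 60, 34, 6]
6. SWAP -> [-4, 60, 6, 34]

[-4, 60, 6, 34]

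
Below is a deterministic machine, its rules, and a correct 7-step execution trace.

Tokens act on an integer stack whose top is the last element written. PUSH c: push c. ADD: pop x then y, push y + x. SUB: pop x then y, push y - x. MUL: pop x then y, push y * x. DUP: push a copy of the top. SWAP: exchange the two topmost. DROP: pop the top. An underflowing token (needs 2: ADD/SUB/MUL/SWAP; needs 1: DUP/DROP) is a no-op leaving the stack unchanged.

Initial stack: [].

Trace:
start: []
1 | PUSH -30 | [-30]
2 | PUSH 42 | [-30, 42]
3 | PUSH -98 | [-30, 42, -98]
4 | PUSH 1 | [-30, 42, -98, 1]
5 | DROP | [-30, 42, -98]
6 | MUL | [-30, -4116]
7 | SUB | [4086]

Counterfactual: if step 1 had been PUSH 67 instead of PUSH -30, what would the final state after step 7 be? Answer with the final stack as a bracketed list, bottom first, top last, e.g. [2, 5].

[4183]

(re-executing from step 1 with the substitution; state before step 1: [])
1 | PUSH 67 | [67]
2 | PUSH 42 | [67, 42]
3 | PUSH -98 | [67, 42, -98]
4 | PUSH 1 | [67, 42, -98, 1]
5 | DROP | [67, 42, -98]
6 | MUL | [67, -4116]
7 | SUB | [4183]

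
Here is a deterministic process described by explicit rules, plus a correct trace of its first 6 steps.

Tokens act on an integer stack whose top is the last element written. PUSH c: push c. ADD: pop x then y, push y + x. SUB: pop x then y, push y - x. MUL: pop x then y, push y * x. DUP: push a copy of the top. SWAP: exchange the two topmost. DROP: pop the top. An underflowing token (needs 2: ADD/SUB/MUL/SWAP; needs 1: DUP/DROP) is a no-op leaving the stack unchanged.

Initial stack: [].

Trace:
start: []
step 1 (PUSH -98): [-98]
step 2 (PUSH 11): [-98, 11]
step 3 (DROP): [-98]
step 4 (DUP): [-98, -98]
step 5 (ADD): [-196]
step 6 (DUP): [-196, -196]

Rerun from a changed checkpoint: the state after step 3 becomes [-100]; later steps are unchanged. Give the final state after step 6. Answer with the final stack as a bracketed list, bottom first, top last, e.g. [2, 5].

[-200, -200]

state after step 3 := [-100]
step 4 (DUP): [-100, -100]
step 5 (ADD): [-200]
step 6 (DUP): [-200, -200]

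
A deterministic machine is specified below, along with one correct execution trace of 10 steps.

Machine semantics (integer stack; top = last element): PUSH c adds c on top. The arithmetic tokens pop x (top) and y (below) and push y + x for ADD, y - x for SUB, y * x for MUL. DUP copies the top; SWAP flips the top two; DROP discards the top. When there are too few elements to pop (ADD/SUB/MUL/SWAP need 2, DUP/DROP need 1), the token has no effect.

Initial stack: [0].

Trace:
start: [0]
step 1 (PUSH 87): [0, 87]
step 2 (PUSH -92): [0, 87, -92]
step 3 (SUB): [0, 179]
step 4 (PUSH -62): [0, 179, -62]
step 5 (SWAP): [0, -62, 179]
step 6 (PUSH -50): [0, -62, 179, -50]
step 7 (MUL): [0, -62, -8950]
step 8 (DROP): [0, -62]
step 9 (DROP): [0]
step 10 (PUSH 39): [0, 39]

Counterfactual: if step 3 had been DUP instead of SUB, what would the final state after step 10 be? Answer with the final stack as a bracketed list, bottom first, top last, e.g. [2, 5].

(re-executing from step 3 with the substitution; state before step 3: [0, 87, -92])
step 3 (DUP): [0, 87, -92, -92]
step 4 (PUSH -62): [0, 87, -92, -92, -62]
step 5 (SWAP): [0, 87, -92, -62, -92]
step 6 (PUSH -50): [0, 87, -92, -62, -92, -50]
step 7 (MUL): [0, 87, -92, -62, 4600]
step 8 (DROP): [0, 87, -92, -62]
step 9 (DROP): [0, 87, -92]
step 10 (PUSH 39): [0, 87, -92, 39]

[0, 87, -92, 39]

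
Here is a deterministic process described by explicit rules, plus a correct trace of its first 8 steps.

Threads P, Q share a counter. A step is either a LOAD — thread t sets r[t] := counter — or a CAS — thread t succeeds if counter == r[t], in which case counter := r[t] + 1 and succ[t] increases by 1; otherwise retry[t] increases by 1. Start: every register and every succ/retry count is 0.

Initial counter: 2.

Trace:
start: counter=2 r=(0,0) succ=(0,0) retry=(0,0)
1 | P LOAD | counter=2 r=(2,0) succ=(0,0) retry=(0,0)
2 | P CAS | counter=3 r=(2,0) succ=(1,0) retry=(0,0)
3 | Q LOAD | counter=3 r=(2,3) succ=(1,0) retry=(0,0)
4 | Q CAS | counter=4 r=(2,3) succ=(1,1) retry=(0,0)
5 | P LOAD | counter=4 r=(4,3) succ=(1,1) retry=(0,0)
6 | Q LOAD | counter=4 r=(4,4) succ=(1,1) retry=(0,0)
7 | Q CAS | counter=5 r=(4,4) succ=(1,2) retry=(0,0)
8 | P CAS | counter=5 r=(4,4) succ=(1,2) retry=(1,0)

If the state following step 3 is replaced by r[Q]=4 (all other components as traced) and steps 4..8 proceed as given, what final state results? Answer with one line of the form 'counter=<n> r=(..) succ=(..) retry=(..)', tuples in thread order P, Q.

state after step 3 := counter=3 r=(2,4) succ=(1,0) retry=(0,0)
4 | Q CAS | counter=3 r=(2,4) succ=(1,0) retry=(0,1)
5 | P LOAD | counter=3 r=(3,4) succ=(1,0) retry=(0,1)
6 | Q LOAD | counter=3 r=(3,3) succ=(1,0) retry=(0,1)
7 | Q CAS | counter=4 r=(3,3) succ=(1,1) retry=(0,1)
8 | P CAS | counter=4 r=(3,3) succ=(1,1) retry=(1,1)

counter=4 r=(3,3) succ=(1,1) retry=(1,1)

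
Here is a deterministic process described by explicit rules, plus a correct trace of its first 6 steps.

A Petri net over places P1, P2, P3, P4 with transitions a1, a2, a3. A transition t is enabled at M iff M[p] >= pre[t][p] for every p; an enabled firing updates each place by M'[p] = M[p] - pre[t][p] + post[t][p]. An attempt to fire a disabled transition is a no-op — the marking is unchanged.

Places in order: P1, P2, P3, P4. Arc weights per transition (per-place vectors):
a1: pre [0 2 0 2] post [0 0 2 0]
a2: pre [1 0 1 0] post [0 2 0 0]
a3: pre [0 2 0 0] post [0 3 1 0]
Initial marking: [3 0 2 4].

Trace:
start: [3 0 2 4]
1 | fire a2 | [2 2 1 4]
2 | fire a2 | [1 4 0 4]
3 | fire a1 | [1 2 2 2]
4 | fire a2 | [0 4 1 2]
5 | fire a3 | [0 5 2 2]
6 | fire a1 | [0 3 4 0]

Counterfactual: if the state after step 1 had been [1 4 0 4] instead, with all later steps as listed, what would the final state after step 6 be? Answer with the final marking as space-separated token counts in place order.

state after step 1 := [1 4 0 4]
2 | fire a2 | [1 4 0 4]
3 | fire a1 | [1 2 2 2]
4 | fire a2 | [0 4 1 2]
5 | fire a3 | [0 5 2 2]
6 | fire a1 | [0 3 4 0]

0 3 4 0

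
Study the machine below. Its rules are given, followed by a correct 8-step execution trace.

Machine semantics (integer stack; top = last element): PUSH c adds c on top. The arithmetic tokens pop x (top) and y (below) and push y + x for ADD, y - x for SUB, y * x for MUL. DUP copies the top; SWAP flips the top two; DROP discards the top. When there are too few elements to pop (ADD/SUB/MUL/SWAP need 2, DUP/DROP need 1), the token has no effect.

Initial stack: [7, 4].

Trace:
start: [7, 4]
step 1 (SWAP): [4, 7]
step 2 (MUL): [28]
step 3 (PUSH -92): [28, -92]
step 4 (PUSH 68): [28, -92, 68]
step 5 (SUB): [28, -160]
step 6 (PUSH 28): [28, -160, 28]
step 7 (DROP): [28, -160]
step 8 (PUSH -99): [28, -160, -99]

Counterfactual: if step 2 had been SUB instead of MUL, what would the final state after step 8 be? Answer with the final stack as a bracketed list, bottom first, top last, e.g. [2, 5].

[-3, -160, -99]

(re-executing from step 2 with the substitution; state before step 2: [4, 7])
step 2 (SUB): [-3]
step 3 (PUSH -92): [-3, -92]
step 4 (PUSH 68): [-3, -92, 68]
step 5 (SUB): [-3, -160]
step 6 (PUSH 28): [-3, -160, 28]
step 7 (DROP): [-3, -160]
step 8 (PUSH -99): [-3, -160, -99]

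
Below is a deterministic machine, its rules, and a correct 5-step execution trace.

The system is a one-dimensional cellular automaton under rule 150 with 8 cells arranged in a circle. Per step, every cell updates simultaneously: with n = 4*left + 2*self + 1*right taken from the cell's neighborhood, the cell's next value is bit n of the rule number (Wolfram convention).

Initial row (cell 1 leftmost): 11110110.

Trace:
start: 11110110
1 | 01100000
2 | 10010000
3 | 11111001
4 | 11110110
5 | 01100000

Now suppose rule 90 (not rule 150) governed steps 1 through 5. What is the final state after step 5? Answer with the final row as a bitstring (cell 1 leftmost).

00000000

(re-executing steps 1..5 under rule 90; state before step 1: 11110110)
1 | 10010110
2 | 01100110
3 | 11111111
4 | 00000000
5 | 00000000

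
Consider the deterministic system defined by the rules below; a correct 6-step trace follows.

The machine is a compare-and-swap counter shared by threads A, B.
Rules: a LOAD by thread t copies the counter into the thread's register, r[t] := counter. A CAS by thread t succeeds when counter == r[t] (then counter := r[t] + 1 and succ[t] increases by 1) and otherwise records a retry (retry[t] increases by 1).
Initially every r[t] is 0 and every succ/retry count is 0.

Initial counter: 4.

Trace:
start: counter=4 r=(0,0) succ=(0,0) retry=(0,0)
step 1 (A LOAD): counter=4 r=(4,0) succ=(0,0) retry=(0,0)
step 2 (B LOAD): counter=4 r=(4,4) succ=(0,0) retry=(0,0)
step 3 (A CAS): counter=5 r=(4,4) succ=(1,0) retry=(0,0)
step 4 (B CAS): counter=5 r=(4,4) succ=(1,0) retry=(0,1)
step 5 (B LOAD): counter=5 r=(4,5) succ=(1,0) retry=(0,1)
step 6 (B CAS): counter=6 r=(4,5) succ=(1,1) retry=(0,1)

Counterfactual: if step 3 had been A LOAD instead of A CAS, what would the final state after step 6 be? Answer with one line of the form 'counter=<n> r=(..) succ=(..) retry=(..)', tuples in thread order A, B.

counter=6 r=(4,5) succ=(0,2) retry=(0,0)

(re-executing from step 3 with the substitution; state before step 3: counter=4 r=(4,4) succ=(0,0) retry=(0,0))
step 3 (A LOAD): counter=4 r=(4,4) succ=(0,0) retry=(0,0)
step 4 (B CAS): counter=5 r=(4,4) succ=(0,1) retry=(0,0)
step 5 (B LOAD): counter=5 r=(4,5) succ=(0,1) retry=(0,0)
step 6 (B CAS): counter=6 r=(4,5) succ=(0,2) retry=(0,0)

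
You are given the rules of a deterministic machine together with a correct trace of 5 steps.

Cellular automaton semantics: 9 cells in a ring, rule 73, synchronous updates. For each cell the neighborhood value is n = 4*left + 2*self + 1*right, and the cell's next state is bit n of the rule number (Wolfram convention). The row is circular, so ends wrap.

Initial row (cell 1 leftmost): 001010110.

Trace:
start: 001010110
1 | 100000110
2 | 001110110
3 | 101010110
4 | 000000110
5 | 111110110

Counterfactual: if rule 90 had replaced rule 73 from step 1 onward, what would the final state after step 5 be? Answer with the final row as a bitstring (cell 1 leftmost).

(re-executing steps 1..5 under rule 90; state before step 1: 001010110)
1 | 010000111
2 | 001001101
3 | 110111100
4 | 110100111
5 | 010011100

010011100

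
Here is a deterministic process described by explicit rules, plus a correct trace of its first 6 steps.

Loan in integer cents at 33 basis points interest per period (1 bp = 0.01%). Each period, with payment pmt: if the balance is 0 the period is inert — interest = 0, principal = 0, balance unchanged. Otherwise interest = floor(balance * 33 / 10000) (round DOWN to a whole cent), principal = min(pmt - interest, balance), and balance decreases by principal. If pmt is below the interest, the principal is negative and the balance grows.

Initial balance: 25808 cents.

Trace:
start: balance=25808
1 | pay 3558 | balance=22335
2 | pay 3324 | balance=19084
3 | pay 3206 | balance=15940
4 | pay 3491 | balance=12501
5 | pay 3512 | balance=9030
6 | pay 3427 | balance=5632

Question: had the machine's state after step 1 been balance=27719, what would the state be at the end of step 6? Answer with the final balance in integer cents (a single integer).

state after step 1 := balance=27719
2 | pay 3324 | balance=24486
3 | pay 3206 | balance=21360
4 | pay 3491 | balance=17939
5 | pay 3512 | balance=14486
6 | pay 3427 | balance=11106

11106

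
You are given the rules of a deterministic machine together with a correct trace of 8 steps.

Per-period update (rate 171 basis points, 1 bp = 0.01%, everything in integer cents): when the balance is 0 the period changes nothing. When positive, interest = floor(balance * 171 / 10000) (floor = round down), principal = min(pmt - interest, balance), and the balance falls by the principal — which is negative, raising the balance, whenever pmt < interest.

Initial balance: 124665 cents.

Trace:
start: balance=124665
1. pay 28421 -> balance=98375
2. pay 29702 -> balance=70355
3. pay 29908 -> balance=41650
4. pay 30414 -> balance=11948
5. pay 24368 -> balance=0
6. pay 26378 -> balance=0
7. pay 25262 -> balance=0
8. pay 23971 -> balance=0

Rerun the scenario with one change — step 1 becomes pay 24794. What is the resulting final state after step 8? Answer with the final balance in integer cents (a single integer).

0

(re-executing from step 1 with the substitution; state before step 1: balance=124665)
1. pay 24794 -> balance=102002
2. pay 29702 -> balance=74044
3. pay 29908 -> balance=45402
4. pay 30414 -> balance=15764
5. pay 24368 -> balance=0
6. pay 26378 -> balance=0
7. pay 25262 -> balance=0
8. pay 23971 -> balance=0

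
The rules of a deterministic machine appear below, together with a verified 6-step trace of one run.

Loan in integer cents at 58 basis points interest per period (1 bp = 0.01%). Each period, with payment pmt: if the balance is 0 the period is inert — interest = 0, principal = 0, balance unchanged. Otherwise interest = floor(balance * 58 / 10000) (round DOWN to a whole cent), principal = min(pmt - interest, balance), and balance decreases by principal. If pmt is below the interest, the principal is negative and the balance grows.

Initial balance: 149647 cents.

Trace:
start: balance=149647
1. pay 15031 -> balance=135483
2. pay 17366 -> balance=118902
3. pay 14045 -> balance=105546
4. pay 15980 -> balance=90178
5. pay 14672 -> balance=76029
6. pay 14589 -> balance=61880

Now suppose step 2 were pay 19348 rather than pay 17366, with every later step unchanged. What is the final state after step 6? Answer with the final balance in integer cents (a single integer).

(re-executing from step 2 with the substitution; state before step 2: balance=135483)
2. pay 19348 -> balance=116920
3. pay 14045 -> balance=103553
4. pay 15980 -> balance=88173
5. pay 14672 -> balance=74012
6. pay 14589 -> balance=59852

59852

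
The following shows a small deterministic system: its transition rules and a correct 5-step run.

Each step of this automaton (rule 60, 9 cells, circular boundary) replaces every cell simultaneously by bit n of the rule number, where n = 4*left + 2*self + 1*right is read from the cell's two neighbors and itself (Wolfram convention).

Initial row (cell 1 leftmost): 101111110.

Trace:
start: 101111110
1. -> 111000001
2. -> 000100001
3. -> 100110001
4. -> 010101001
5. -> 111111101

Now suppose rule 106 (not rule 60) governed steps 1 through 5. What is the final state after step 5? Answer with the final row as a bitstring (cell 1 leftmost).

100110100

(re-executing steps 1..5 under rule 106; state before step 1: 101111110)
1. -> 011000011
2. -> 111000111
3. -> 001001100
4. -> 010011100
5. -> 100110100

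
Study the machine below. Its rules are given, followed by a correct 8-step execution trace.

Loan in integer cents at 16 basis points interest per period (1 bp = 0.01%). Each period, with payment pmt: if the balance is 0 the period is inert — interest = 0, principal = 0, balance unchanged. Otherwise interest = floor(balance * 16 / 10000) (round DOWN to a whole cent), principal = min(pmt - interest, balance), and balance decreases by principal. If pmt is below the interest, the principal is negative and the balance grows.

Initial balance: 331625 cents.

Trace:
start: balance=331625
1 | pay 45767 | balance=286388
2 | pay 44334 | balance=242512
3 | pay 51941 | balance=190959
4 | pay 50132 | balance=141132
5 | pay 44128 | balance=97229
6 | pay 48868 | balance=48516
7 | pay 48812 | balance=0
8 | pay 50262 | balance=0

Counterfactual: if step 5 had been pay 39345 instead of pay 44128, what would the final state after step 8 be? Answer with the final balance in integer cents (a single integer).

0

(re-executing from step 5 with the substitution; state before step 5: balance=141132)
5 | pay 39345 | balance=102012
6 | pay 48868 | balance=53307
7 | pay 48812 | balance=4580
8 | pay 50262 | balance=0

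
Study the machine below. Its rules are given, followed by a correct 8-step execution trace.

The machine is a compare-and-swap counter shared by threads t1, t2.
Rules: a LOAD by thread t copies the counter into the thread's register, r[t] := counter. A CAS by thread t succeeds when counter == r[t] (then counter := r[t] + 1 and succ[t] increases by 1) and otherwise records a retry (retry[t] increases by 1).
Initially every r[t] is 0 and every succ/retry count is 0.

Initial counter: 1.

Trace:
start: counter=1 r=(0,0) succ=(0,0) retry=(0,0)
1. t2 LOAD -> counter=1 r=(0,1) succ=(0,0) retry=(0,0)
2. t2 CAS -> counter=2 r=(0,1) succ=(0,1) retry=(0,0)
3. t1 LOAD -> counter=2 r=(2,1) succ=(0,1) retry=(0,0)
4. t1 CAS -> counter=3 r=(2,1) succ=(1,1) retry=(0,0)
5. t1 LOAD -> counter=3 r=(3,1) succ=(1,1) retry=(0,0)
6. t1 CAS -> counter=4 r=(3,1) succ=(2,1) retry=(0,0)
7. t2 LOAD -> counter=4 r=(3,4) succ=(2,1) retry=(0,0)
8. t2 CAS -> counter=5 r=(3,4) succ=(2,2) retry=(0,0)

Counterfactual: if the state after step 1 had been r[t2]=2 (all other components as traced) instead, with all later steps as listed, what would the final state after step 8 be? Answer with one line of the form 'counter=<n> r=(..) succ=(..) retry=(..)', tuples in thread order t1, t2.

counter=4 r=(2,3) succ=(2,1) retry=(0,1)

state after step 1 := counter=1 r=(0,2) succ=(0,0) retry=(0,0)
2. t2 CAS -> counter=1 r=(0,2) succ=(0,0) retry=(0,1)
3. t1 LOAD -> counter=1 r=(1,2) succ=(0,0) retry=(0,1)
4. t1 CAS -> counter=2 r=(1,2) succ=(1,0) retry=(0,1)
5. t1 LOAD -> counter=2 r=(2,2) succ=(1,0) retry=(0,1)
6. t1 CAS -> counter=3 r=(2,2) succ=(2,0) retry=(0,1)
7. t2 LOAD -> counter=3 r=(2,3) succ=(2,0) retry=(0,1)
8. t2 CAS -> counter=4 r=(2,3) succ=(2,1) retry=(0,1)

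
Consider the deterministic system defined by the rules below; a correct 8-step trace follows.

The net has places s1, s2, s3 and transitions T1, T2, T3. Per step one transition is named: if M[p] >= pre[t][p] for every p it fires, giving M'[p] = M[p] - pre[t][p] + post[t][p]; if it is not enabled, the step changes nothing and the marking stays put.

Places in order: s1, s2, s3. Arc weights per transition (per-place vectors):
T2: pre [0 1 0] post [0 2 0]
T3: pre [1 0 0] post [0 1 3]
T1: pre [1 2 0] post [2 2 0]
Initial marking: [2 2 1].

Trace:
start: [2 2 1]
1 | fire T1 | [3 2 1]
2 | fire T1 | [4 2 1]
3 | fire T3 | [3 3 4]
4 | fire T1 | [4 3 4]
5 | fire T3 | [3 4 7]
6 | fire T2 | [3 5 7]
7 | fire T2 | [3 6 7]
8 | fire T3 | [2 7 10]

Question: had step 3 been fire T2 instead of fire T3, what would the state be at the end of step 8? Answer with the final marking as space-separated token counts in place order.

3 7 7

(re-executing from step 3 with the substitution; state before step 3: [4 2 1])
3 | fire T2 | [4 3 1]
4 | fire T1 | [5 3 1]
5 | fire T3 | [4 4 4]
6 | fire T2 | [4 5 4]
7 | fire T2 | [4 6 4]
8 | fire T3 | [3 7 7]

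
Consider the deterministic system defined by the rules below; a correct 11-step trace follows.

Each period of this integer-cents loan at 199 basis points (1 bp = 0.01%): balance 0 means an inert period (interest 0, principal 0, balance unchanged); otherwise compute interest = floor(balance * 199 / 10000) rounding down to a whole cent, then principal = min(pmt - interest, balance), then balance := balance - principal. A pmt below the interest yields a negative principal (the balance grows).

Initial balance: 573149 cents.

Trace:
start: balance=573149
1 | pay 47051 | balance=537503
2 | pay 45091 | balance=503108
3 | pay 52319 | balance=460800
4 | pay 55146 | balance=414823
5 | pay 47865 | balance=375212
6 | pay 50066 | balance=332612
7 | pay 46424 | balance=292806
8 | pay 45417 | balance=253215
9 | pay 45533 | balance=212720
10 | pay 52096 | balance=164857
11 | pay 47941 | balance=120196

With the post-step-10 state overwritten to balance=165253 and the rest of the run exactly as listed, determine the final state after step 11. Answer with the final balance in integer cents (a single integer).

120600

state after step 10 := balance=165253
11 | pay 47941 | balance=120600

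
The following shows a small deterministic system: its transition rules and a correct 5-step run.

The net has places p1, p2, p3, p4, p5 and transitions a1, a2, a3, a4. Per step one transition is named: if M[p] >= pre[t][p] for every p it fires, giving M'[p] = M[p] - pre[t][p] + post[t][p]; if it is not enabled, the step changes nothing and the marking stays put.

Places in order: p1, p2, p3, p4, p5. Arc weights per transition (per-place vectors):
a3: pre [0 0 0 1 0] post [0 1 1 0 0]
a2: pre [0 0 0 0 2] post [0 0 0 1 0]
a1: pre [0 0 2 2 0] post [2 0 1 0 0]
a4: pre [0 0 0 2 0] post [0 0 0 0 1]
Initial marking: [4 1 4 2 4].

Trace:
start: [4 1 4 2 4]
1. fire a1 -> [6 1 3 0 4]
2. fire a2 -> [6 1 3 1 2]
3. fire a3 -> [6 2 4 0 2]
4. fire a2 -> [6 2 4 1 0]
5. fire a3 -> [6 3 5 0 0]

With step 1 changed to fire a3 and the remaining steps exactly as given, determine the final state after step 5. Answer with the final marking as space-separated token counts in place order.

4 4 7 1 0

(re-executing from step 1 with the substitution; state before step 1: [4 1 4 2 4])
1. fire a3 -> [4 2 5 1 4]
2. fire a2 -> [4 2 5 2 2]
3. fire a3 -> [4 3 6 1 2]
4. fire a2 -> [4 3 6 2 0]
5. fire a3 -> [4 4 7 1 0]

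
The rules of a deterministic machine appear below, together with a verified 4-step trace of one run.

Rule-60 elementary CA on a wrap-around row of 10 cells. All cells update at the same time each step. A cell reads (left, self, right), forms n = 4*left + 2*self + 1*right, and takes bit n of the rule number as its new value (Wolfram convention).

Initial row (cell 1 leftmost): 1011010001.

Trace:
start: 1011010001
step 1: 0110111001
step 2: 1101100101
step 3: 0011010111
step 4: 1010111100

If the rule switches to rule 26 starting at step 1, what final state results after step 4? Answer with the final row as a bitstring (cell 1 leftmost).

0100011011

(re-executing steps 1..4 under rule 26; state before step 1: 1011010001)
step 1: 0010001011
step 2: 1101010010
step 3: 1000001100
step 4: 0100011011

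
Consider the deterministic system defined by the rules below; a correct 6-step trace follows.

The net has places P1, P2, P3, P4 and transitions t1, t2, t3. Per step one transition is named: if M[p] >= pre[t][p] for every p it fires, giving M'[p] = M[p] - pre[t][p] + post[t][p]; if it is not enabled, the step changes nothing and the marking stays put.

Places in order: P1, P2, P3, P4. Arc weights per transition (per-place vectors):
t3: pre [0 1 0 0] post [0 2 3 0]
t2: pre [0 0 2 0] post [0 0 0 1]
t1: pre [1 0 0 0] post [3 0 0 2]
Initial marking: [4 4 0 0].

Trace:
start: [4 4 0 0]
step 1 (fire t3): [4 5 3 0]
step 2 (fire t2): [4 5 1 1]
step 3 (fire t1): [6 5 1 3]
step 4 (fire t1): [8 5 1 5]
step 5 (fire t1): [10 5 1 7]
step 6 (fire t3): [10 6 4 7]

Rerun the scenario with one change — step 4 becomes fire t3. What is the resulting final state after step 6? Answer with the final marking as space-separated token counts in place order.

8 7 7 5

(re-executing from step 4 with the substitution; state before step 4: [6 5 1 3])
step 4 (fire t3): [6 6 4 3]
step 5 (fire t1): [8 6 4 5]
step 6 (fire t3): [8 7 7 5]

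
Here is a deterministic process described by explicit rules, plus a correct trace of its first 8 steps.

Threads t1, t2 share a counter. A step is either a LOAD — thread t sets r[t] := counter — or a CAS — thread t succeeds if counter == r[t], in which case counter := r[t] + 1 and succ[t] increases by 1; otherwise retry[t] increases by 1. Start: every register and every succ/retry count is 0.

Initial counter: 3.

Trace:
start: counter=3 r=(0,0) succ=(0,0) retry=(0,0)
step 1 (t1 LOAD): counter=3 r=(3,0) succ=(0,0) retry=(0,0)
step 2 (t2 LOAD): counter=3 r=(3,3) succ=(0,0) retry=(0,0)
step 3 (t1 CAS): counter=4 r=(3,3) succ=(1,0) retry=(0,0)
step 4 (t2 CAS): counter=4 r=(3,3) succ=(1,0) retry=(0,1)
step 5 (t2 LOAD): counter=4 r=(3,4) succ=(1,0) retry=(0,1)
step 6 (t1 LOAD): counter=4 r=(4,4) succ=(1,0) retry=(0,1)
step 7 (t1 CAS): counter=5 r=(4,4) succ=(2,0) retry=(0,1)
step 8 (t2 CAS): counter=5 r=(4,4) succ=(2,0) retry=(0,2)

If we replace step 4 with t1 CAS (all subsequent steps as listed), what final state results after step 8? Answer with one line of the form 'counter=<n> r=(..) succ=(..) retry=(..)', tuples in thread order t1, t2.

(re-executing from step 4 with the substitution; state before step 4: counter=4 r=(3,3) succ=(1,0) retry=(0,0))
step 4 (t1 CAS): counter=4 r=(3,3) succ=(1,0) retry=(1,0)
step 5 (t2 LOAD): counter=4 r=(3,4) succ=(1,0) retry=(1,0)
step 6 (t1 LOAD): counter=4 r=(4,4) succ=(1,0) retry=(1,0)
step 7 (t1 CAS): counter=5 r=(4,4) succ=(2,0) retry=(1,0)
step 8 (t2 CAS): counter=5 r=(4,4) succ=(2,0) retry=(1,1)

counter=5 r=(4,4) succ=(2,0) retry=(1,1)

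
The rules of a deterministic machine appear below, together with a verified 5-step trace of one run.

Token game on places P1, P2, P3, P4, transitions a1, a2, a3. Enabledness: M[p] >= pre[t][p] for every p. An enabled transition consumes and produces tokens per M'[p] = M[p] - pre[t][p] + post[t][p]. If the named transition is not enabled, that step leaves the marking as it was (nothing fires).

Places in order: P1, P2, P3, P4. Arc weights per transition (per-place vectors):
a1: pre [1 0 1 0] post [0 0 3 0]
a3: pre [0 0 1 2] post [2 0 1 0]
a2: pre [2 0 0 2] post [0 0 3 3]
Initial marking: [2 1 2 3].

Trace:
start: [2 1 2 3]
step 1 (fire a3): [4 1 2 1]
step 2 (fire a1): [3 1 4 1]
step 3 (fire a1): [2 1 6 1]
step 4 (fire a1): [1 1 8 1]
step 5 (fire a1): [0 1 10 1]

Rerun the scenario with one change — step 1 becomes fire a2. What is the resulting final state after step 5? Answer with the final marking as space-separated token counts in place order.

0 1 5 4

(re-executing from step 1 with the substitution; state before step 1: [2 1 2 3])
step 1 (fire a2): [0 1 5 4]
step 2 (fire a1): [0 1 5 4]
step 3 (fire a1): [0 1 5 4]
step 4 (fire a1): [0 1 5 4]
step 5 (fire a1): [0 1 5 4]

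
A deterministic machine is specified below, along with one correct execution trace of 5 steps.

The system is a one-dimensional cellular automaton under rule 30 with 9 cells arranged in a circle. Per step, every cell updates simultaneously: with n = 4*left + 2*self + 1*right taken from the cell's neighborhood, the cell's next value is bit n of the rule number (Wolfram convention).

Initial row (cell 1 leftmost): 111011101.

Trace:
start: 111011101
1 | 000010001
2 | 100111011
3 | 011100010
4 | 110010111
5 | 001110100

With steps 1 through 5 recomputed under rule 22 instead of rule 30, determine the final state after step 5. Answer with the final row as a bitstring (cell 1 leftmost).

(re-executing steps 1..5 under rule 22; state before step 1: 111011101)
1 | 000000000
2 | 000000000
3 | 000000000
4 | 000000000
5 | 000000000

000000000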